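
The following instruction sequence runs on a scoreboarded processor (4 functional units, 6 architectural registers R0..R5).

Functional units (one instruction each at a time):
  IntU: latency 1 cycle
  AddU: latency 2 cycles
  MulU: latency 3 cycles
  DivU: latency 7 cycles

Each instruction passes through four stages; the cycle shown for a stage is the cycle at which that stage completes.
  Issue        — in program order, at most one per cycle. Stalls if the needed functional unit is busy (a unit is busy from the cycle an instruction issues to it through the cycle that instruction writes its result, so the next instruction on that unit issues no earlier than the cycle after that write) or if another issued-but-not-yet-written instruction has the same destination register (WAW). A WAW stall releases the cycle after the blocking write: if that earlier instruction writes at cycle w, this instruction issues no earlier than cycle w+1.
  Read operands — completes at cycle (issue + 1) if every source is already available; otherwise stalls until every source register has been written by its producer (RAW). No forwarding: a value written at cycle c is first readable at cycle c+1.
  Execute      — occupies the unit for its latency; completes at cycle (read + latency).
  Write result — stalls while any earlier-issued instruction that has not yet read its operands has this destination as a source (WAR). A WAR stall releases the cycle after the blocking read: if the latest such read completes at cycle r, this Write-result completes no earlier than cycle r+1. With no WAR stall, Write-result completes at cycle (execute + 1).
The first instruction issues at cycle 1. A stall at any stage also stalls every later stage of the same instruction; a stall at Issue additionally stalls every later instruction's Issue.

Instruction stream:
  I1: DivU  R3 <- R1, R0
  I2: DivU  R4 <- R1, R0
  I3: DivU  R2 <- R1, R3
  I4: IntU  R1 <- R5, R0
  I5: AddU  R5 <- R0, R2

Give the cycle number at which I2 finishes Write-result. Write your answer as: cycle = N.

cycle = 20

I1  is:1  ro:2  ex:9  wr:10
I2  is:11  ro:12  ex:19  wr:20  — struct: DivU busy until I1 writes@10
I3  is:21  ro:22  ex:29  wr:30  — struct: DivU busy until I2 writes@20
I4  is:22  ro:23  ex:24  wr:25
I5  is:23  ro:31  ex:33  wr:34  — RAW R2: wait I3 write@30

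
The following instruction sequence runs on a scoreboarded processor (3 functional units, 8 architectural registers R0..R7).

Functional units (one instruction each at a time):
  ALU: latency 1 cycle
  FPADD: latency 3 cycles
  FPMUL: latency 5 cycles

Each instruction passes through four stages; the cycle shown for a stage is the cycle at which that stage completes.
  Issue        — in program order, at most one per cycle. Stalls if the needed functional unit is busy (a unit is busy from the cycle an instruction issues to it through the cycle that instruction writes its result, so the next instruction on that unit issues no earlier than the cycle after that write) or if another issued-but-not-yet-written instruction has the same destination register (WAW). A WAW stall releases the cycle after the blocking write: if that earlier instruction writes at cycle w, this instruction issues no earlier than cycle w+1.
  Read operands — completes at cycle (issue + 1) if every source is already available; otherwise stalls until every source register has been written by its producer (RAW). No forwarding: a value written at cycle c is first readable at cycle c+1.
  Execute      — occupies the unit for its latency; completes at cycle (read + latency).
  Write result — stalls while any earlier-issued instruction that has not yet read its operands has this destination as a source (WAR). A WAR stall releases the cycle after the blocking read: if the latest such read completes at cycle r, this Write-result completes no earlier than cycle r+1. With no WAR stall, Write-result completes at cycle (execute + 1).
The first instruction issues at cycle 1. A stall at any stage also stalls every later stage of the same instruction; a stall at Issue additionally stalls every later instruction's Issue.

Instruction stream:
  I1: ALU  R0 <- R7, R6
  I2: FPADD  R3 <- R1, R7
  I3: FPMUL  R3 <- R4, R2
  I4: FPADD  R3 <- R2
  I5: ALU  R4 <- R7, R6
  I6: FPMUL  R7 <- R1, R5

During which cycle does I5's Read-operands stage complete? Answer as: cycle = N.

cycle = 18

c1: I1 issues→ALU
c2: I1 reads; I2 issues→FPADD
c3: I1 exec-done; I2 reads
c4: I1 writes R0
c6: I2 exec-done
c7: I2 writes R3
c8: I3 issues→FPMUL
c9: I3 reads
c14: I3 exec-done
c15: I3 writes R3
c16: I4 issues→FPADD
c17: I4 reads; I5 issues→ALU
c18: I5 reads; I6 issues→FPMUL
c19: I5 exec-done; I6 reads
c20: I4 exec-done; I5 writes R4
c21: I4 writes R3
c24: I6 exec-done
c25: I6 writes R7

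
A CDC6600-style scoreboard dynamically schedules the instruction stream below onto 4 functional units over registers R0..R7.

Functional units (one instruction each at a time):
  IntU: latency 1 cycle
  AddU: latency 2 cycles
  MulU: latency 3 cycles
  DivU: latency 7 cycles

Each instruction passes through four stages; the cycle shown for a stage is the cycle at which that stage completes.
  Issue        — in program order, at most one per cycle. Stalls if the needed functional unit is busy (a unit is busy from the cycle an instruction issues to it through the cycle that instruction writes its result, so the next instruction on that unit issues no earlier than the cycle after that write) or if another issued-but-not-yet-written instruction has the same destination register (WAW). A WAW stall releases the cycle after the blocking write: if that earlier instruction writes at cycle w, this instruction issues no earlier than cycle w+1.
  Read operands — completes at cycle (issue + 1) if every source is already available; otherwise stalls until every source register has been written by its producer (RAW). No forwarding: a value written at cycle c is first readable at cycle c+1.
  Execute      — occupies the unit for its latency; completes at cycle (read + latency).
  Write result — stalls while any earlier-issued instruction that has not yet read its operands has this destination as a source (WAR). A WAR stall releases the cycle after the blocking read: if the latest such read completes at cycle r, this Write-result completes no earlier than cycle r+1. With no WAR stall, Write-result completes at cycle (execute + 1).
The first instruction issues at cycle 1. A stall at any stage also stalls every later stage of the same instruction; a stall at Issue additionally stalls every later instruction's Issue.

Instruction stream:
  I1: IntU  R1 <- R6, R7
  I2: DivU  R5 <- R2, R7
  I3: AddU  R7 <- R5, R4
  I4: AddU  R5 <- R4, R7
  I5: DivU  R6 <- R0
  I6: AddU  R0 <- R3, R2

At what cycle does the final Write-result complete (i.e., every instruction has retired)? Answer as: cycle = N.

I1 -> (1, 2, 3, 4)
I2 -> (2, 3, 10, 11)
I3 -> (3, 12, 14, 15)  // RAW R5: wait I2 write@11
I4 -> (16, 17, 19, 20)  // struct: AddU busy until I3 writes@15
I5 -> (17, 18, 25, 26)
I6 -> (21, 22, 24, 25)  // struct: AddU busy until I4 writes@20

cycle = 26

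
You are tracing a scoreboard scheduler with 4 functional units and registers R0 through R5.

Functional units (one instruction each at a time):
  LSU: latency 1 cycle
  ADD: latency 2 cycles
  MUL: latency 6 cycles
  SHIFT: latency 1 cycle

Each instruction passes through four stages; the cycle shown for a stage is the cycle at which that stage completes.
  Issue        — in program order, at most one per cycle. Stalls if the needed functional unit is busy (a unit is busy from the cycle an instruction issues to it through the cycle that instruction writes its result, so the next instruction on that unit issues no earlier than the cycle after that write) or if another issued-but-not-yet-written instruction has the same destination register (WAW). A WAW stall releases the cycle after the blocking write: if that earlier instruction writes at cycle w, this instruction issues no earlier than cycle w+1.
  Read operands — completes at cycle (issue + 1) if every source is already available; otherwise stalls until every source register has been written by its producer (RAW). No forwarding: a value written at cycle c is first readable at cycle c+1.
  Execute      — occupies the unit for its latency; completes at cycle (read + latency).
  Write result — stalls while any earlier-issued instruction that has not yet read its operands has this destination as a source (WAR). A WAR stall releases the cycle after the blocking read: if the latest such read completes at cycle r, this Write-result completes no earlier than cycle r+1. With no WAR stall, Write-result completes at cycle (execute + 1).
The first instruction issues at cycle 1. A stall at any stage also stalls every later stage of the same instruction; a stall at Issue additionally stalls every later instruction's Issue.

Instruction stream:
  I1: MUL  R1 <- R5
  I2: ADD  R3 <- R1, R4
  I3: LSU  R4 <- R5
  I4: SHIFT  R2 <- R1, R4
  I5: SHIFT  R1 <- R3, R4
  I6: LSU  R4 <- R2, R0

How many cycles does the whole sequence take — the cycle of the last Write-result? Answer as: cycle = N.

[1] issue I1 (MUL)
[2] I1 read-ops | issue I2 (ADD)
[3] issue I3 (LSU)
[4] I3 read-ops | issue I4 (SHIFT)
[5] I3 finished on LSU
[8] I1 finished on MUL
[9] I1→R1
[10] I2 read-ops
[11] I3→R4
[12] I2 finished on ADD | I4 read-ops
[13] I2→R3 | I4 finished on SHIFT
[14] I4→R2
[15] issue I5 (SHIFT)
[16] I5 read-ops | issue I6 (LSU)
[17] I5 finished on SHIFT | I6 read-ops
[18] I5→R1 | I6 finished on LSU
[19] I6→R4

cycle = 19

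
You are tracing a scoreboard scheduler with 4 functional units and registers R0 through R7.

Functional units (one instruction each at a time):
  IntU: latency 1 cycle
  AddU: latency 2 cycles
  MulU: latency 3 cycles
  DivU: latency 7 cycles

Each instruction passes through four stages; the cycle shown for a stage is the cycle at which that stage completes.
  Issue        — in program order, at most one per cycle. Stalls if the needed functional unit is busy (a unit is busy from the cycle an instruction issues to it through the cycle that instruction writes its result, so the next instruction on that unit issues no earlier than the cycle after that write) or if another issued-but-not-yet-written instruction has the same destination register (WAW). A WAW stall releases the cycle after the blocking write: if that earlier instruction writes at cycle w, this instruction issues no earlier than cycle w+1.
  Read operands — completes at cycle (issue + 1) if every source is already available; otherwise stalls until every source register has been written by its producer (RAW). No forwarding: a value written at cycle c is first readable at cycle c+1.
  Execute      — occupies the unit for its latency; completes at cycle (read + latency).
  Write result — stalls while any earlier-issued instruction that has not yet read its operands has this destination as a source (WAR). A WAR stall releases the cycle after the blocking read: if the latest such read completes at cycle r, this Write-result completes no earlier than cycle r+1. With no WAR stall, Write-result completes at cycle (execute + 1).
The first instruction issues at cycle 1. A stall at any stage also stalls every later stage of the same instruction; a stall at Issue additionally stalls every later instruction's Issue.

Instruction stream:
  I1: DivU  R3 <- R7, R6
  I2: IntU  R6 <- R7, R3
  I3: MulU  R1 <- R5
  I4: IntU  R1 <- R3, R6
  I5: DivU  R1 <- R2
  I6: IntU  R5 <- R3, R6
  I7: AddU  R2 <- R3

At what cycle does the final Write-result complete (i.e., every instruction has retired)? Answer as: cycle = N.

t=1  I1 issues→DivU
t=2  I1 reads | I2 issues→IntU
t=3  I3 issues→MulU
t=4  I3 reads
t=7  I3 exec-done
t=8  I3 writes R1
t=9  I1 exec-done
t=10  I1 writes R3
t=11  I2 reads
t=12  I2 exec-done
t=13  I2 writes R6
t=14  I4 issues→IntU
t=15  I4 reads
t=16  I4 exec-done
t=17  I4 writes R1
t=18  I5 issues→DivU
t=19  I5 reads | I6 issues→IntU
t=20  I6 reads | I7 issues→AddU
t=21  I6 exec-done | I7 reads
t=22  I6 writes R5
t=23  I7 exec-done
t=24  I7 writes R2
t=26  I5 exec-done
t=27  I5 writes R1

cycle = 27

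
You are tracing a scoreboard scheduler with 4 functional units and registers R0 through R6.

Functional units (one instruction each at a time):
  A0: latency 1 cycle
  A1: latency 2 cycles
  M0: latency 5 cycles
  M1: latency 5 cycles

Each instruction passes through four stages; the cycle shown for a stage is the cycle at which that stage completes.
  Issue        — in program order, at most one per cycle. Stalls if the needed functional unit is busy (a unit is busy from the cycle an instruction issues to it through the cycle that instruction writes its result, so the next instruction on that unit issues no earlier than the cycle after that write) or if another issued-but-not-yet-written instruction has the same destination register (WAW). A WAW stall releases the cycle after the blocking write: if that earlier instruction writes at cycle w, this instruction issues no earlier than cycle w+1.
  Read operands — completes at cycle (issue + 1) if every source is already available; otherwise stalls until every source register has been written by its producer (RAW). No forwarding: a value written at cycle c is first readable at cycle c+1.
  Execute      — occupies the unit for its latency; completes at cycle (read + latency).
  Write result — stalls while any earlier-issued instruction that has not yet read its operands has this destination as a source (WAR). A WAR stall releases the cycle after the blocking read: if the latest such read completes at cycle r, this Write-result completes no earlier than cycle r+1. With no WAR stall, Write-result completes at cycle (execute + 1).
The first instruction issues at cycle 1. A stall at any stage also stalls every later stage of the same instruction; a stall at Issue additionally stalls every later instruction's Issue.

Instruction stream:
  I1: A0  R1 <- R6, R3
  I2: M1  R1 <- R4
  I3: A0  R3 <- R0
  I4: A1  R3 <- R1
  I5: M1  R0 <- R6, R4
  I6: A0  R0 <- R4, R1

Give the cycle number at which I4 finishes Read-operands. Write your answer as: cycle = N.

  I1 | 1 | 2 | 3 | 4
  I2 | 5 | 6 | 11 | 12   WAW R1: wait I1 write@4
  I3 | 6 | 7 | 8 | 9
  I4 | 10 | 13 | 15 | 16   WAW R3: wait I3 write@9 · RAW R1: wait I2 write@12
  I5 | 13 | 14 | 19 | 20   struct: M1 busy until I2 writes@12
  I6 | 21 | 22 | 23 | 24   WAW R0: wait I5 write@20

cycle = 13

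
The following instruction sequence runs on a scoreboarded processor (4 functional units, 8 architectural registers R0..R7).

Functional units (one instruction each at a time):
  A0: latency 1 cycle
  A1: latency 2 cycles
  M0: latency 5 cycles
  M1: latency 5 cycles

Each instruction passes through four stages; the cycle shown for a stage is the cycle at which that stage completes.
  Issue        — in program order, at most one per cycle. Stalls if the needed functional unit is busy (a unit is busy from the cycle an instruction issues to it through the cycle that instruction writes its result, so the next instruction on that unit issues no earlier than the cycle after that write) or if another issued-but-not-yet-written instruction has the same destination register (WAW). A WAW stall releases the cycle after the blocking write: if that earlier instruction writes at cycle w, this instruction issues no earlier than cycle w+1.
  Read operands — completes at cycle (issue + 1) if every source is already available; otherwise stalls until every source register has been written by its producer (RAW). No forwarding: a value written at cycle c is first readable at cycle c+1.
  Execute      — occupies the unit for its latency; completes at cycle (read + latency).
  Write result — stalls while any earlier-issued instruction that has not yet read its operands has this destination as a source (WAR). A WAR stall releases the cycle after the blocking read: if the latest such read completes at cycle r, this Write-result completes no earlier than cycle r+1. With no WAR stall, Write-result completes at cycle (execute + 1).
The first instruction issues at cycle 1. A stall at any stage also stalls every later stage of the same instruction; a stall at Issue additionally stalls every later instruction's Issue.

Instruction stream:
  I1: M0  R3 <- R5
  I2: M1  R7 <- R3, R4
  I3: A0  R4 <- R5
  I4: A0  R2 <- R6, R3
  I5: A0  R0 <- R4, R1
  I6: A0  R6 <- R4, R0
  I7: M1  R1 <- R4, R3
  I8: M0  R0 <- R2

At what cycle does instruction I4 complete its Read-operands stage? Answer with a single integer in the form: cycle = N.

I1  is:1  ro:2  ex:7  wr:8
I2  is:2  ro:9  ex:14  wr:15  — RAW R3: wait I1 write@8
I3  is:3  ro:4  ex:5  wr:10  — WAR R4: wait I2 read@9
I4  is:11  ro:12  ex:13  wr:14  — struct: A0 busy until I3 writes@10
I5  is:15  ro:16  ex:17  wr:18  — struct: A0 busy until I4 writes@14
I6  is:19  ro:20  ex:21  wr:22  — struct: A0 busy until I5 writes@18
I7  is:20  ro:21  ex:26  wr:27
I8  is:21  ro:22  ex:27  wr:28

cycle = 12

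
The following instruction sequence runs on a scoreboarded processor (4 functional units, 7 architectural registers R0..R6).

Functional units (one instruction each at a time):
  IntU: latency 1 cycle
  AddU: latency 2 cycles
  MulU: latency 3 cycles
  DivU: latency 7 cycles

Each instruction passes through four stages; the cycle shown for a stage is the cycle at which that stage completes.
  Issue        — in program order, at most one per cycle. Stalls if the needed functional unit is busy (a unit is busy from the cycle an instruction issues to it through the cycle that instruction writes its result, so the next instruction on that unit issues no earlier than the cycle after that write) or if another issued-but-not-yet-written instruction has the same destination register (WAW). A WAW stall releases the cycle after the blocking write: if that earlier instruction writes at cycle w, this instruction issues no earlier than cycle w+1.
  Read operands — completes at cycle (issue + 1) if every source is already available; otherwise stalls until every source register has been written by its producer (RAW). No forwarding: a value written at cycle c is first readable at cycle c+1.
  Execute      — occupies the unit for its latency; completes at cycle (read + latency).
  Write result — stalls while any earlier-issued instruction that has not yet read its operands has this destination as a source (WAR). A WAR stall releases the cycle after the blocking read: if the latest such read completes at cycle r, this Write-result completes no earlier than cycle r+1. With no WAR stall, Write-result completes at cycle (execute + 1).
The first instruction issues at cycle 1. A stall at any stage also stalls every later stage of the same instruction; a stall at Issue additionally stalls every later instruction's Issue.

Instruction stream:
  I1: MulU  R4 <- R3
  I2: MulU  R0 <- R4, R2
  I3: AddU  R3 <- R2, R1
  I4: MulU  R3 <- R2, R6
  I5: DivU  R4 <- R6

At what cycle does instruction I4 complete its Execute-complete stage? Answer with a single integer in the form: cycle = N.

cycle = 17

[1] I1 issues→MulU
[2] I1 reads
[5] I1 exec-done
[6] I1 writes R4
[7] I2 issues→MulU
[8] I2 reads | I3 issues→AddU
[9] I3 reads
[11] I2 exec-done | I3 exec-done
[12] I2 writes R0 | I3 writes R3
[13] I4 issues→MulU
[14] I4 reads | I5 issues→DivU
[15] I5 reads
[17] I4 exec-done
[18] I4 writes R3
[22] I5 exec-done
[23] I5 writes R4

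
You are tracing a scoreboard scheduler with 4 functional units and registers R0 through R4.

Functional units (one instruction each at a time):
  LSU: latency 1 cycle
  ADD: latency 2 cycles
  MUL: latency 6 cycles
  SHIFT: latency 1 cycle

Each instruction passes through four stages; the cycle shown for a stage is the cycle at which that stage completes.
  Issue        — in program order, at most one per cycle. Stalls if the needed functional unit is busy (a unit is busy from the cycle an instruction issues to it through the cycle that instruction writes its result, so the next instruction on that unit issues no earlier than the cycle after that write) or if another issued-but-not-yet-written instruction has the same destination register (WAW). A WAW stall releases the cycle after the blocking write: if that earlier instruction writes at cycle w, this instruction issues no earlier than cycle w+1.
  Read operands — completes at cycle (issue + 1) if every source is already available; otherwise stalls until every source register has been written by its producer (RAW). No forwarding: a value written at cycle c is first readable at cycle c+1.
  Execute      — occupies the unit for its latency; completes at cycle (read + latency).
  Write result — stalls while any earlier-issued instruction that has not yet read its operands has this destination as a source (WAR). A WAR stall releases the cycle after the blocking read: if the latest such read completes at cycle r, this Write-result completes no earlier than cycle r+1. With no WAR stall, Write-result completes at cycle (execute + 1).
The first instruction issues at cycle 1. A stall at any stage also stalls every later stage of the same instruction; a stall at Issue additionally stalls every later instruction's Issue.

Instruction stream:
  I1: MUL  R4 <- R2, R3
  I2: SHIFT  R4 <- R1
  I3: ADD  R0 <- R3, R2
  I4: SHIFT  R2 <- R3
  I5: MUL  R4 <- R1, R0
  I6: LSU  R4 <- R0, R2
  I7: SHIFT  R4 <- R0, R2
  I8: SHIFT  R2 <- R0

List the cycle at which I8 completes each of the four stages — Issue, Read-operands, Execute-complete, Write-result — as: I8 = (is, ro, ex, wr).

t=1  I1 dispatched to MUL
t=2  I1 operands ready
t=8  I1 complete
t=9  R4←I1
t=10  I2 dispatched to SHIFT
t=11  I2 operands ready | I3 dispatched to ADD
t=12  I2 complete | I3 operands ready
t=13  R4←I2
t=14  I3 complete | I4 dispatched to SHIFT
t=15  R0←I3 | I4 operands ready | I5 dispatched to MUL
t=16  I4 complete | I5 operands ready
t=17  R2←I4
t=22  I5 complete
t=23  R4←I5
t=24  I6 dispatched to LSU
t=25  I6 operands ready
t=26  I6 complete
t=27  R4←I6
t=28  I7 dispatched to SHIFT
t=29  I7 operands ready
t=30  I7 complete
t=31  R4←I7
t=32  I8 dispatched to SHIFT
t=33  I8 operands ready
t=34  I8 complete
t=35  R2←I8

I8 = (32, 33, 34, 35)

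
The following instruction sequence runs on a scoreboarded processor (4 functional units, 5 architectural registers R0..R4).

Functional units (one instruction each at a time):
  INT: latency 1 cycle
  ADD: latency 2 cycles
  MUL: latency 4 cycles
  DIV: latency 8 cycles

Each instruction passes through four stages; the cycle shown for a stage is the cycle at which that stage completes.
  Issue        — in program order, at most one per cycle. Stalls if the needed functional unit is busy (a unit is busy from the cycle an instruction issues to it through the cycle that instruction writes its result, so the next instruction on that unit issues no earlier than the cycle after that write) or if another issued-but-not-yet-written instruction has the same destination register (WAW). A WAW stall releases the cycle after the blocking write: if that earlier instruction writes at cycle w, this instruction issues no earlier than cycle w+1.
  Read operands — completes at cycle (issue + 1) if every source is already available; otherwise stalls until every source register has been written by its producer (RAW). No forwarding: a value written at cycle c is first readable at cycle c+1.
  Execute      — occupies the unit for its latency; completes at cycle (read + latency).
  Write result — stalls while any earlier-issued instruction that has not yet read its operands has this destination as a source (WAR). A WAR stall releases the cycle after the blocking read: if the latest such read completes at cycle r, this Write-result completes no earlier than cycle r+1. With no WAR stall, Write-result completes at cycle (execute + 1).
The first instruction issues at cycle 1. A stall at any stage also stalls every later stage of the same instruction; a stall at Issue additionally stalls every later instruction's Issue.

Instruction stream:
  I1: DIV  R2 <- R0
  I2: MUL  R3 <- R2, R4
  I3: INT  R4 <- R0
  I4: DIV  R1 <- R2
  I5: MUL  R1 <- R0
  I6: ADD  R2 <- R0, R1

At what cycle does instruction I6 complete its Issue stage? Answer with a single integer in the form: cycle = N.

cycle = 24

  I1 | 1 | 2 | 10 | 11
  I2 | 2 | 12 | 16 | 17   RAW R2: wait I1 write@11
  I3 | 3 | 4 | 5 | 13   WAR R4: wait I2 read@12
  I4 | 12 | 13 | 21 | 22   struct: DIV busy until I1 writes@11
  I5 | 23 | 24 | 28 | 29   WAW R1: wait I4 write@22
  I6 | 24 | 30 | 32 | 33   RAW R1: wait I5 write@29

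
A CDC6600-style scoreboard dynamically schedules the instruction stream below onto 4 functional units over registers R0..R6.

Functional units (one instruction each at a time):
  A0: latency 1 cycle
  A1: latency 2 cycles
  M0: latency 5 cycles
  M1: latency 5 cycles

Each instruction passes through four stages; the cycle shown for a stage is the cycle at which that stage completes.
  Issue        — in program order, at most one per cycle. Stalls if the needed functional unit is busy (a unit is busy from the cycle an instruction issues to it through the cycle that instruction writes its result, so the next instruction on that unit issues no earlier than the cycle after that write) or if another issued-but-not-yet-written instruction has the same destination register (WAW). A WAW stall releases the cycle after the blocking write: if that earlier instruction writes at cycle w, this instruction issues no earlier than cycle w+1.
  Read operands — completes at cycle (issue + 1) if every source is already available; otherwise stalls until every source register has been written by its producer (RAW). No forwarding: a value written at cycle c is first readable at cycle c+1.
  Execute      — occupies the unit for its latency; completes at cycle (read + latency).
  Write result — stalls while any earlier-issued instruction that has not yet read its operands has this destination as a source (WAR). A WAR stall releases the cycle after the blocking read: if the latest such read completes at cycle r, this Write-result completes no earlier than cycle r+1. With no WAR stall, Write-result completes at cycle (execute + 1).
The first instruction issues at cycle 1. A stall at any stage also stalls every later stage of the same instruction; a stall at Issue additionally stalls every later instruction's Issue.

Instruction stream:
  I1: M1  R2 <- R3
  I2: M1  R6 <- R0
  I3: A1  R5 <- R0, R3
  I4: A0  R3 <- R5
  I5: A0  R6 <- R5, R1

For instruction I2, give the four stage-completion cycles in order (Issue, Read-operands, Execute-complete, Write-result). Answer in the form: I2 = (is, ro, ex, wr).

I2 = (9, 10, 15, 16)

I1 -> (1, 2, 7, 8)
I2 -> (9, 10, 15, 16)  // struct: M1 busy until I1 writes@8
I3 -> (10, 11, 13, 14)
I4 -> (11, 15, 16, 17)  // RAW R5: wait I3 write@14
I5 -> (18, 19, 20, 21)  // struct: A0 busy until I4 writes@17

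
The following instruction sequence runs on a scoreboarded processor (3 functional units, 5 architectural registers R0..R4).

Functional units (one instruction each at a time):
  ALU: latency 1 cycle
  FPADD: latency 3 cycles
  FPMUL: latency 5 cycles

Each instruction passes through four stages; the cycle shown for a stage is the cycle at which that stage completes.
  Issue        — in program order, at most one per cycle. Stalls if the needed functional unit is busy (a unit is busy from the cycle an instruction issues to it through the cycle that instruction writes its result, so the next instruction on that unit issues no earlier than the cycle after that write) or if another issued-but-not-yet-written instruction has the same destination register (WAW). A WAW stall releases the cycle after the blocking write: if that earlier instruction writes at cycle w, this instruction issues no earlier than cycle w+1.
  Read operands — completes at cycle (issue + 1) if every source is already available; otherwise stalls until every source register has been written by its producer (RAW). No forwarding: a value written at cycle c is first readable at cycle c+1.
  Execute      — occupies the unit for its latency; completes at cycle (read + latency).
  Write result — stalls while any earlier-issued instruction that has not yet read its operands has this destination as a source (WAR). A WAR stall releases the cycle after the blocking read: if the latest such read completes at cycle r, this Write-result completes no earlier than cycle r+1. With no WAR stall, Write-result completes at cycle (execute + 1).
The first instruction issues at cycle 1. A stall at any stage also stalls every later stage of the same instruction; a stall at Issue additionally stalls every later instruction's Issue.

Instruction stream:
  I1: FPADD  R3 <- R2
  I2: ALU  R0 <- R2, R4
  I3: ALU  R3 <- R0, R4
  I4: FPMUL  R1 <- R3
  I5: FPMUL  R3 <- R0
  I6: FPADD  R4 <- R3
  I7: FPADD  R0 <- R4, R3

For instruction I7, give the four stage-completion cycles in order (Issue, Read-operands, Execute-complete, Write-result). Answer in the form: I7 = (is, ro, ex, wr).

I1 -> (1, 2, 5, 6)
I2 -> (2, 3, 4, 5)
I3 -> (7, 8, 9, 10)  // WAW R3: wait I1 write@6
I4 -> (8, 11, 16, 17)  // RAW R3: wait I3 write@10
I5 -> (18, 19, 24, 25)  // struct: FPMUL busy until I4 writes@17
I6 -> (19, 26, 29, 30)  // RAW R3: wait I5 write@25
I7 -> (31, 32, 35, 36)  // struct: FPADD busy until I6 writes@30

I7 = (31, 32, 35, 36)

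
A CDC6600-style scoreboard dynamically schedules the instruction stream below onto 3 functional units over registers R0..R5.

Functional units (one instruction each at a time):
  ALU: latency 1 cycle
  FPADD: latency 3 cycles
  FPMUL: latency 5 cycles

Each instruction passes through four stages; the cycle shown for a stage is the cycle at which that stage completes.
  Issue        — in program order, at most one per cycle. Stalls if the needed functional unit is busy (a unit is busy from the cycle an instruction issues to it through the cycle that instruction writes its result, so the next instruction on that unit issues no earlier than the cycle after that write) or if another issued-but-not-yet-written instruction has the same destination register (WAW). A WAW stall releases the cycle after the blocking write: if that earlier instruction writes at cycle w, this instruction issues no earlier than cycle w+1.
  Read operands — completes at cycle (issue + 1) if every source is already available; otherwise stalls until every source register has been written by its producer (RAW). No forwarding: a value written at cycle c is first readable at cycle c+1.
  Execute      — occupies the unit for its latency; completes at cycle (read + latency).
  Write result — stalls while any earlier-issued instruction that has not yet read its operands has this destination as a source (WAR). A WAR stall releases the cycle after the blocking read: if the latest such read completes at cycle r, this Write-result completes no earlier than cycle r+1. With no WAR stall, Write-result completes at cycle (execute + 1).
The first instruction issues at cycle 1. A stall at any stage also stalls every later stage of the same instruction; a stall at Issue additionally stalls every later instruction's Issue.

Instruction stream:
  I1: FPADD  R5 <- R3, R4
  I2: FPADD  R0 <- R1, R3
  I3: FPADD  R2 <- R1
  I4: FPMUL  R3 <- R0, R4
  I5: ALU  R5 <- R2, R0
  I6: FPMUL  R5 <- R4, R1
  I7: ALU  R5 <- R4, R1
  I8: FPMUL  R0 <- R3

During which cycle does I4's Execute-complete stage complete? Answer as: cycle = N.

1) issue 1, read 2, done 5, write 6
2) issue 7, read 8, done 11, write 12  <struct: FPADD busy until I1 writes@6>
3) issue 13, read 14, done 17, write 18  <struct: FPADD busy until I2 writes@12>
4) issue 14, read 15, done 20, write 21
5) issue 15, read 19, done 20, write 21  <RAW R2: wait I3 write@18>
6) issue 22, read 23, done 28, write 29  <WAW R5: wait I5 write@21>
7) issue 30, read 31, done 32, write 33  <WAW R5: wait I6 write@29>
8) issue 31, read 32, done 37, write 38

cycle = 20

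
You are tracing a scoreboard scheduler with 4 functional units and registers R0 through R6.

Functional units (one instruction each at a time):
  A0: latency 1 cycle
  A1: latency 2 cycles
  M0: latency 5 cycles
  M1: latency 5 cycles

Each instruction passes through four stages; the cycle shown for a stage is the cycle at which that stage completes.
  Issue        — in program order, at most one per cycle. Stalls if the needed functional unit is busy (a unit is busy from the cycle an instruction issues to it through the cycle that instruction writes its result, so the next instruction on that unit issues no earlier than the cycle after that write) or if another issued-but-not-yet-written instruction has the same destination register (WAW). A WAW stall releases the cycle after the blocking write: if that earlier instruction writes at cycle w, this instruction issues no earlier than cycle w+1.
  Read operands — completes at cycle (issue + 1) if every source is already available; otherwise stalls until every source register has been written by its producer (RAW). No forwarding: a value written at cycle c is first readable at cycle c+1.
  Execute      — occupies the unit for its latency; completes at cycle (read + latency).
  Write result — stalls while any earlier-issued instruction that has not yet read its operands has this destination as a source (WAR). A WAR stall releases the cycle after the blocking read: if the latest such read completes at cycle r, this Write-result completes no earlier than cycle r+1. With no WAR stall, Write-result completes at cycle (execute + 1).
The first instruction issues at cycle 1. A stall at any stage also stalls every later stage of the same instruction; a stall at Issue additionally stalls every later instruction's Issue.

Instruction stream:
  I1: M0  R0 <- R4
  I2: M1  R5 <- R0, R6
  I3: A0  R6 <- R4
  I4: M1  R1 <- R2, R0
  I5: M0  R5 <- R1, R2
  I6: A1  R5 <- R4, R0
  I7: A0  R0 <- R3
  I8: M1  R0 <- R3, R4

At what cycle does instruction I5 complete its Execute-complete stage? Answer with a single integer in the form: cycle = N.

I1 -> (1, 2, 7, 8)
I2 -> (2, 9, 14, 15)  // RAW R0: wait I1 write@8
I3 -> (3, 4, 5, 10)  // WAR R6: wait I2 read@9
I4 -> (16, 17, 22, 23)  // struct: M1 busy until I2 writes@15
I5 -> (17, 24, 29, 30)  // RAW R1: wait I4 write@23
I6 -> (31, 32, 34, 35)  // WAW R5: wait I5 write@30
I7 -> (32, 33, 34, 35)
I8 -> (36, 37, 42, 43)  // WAW R0: wait I7 write@35

cycle = 29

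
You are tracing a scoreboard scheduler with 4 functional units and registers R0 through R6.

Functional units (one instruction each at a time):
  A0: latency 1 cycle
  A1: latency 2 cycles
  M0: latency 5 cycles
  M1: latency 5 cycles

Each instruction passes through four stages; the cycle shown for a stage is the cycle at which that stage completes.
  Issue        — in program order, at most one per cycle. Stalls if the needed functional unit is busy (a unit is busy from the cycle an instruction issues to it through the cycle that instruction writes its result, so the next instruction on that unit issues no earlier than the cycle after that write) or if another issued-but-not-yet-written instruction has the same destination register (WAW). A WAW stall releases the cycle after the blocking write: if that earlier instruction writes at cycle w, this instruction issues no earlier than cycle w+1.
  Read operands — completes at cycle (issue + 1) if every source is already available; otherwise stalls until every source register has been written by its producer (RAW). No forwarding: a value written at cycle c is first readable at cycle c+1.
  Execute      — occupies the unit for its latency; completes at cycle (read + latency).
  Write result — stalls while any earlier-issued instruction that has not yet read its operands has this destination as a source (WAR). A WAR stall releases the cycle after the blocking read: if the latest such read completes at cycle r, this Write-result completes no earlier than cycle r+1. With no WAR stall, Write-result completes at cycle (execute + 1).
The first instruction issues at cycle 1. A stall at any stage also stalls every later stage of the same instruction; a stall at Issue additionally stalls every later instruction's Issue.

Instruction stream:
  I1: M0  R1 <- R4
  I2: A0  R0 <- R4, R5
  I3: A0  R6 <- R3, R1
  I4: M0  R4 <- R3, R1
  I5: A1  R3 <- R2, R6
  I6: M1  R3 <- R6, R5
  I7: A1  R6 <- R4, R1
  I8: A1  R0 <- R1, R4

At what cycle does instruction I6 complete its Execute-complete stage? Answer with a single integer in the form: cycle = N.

cycle = 22

1) issue 1, read 2, done 7, write 8
2) issue 2, read 3, done 4, write 5
3) issue 6, read 9, done 10, write 11  <struct: A0 busy until I2 writes@5 / RAW R1: wait I1 write@8>
4) issue 9, read 10, done 15, write 16  <struct: M0 busy until I1 writes@8>
5) issue 10, read 12, done 14, write 15  <RAW R6: wait I3 write@11>
6) issue 16, read 17, done 22, write 23  <WAW R3: wait I5 write@15>
7) issue 17, read 18, done 20, write 21
8) issue 22, read 23, done 25, write 26  <struct: A1 busy until I7 writes@21>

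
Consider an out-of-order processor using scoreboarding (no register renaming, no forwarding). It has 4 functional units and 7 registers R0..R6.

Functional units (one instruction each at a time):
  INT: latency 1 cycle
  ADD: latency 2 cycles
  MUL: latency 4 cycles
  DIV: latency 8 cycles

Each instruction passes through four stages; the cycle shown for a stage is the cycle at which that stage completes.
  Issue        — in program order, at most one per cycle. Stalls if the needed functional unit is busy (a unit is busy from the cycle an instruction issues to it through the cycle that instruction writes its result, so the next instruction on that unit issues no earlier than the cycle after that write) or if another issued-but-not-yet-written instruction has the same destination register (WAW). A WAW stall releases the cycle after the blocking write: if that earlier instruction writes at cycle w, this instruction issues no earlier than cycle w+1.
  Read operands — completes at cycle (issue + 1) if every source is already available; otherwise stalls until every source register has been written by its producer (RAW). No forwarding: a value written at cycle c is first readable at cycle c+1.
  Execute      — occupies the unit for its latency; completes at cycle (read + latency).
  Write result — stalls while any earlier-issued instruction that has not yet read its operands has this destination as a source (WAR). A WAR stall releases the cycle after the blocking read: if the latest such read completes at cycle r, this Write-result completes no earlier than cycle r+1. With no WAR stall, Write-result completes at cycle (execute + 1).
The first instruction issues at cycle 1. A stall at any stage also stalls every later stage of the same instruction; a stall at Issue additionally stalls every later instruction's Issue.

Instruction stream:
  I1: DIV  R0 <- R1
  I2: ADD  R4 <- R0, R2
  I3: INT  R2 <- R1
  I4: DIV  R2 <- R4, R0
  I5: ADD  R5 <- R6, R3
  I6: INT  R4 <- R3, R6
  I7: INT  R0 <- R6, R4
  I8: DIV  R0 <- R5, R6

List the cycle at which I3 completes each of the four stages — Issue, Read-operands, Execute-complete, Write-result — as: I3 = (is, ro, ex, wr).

I1 -> (1, 2, 10, 11)
I2 -> (2, 12, 14, 15)  // RAW R0: wait I1 write@11
I3 -> (3, 4, 5, 13)  // WAR R2: wait I2 read@12
I4 -> (14, 16, 24, 25)  // WAW R2: wait I3 write@13, RAW R4: wait I2 write@15
I5 -> (16, 17, 19, 20)  // struct: ADD busy until I2 writes@15
I6 -> (17, 18, 19, 20)
I7 -> (21, 22, 23, 24)  // struct: INT busy until I6 writes@20
I8 -> (26, 27, 35, 36)  // struct: DIV busy until I4 writes@25

I3 = (3, 4, 5, 13)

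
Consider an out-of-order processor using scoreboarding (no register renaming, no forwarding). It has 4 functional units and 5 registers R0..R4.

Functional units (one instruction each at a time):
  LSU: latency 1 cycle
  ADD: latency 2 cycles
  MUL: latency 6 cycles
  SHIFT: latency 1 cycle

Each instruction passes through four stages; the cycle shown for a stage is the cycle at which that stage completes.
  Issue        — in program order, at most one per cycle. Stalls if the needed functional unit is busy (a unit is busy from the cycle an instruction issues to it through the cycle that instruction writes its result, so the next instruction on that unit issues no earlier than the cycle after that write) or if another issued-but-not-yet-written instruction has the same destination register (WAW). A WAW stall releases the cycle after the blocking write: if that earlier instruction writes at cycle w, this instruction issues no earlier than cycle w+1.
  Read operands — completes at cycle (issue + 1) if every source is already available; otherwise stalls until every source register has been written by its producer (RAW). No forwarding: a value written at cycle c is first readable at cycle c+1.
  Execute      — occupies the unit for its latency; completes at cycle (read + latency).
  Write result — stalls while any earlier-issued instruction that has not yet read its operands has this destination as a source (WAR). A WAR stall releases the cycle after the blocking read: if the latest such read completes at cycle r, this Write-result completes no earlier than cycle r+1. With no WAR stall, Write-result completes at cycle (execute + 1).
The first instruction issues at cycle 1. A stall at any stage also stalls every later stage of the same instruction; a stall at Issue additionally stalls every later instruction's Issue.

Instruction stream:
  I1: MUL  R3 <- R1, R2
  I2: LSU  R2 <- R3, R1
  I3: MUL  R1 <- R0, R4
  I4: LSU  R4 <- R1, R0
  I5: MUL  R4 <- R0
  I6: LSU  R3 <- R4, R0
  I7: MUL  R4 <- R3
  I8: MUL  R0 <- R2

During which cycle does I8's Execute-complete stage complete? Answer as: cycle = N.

cycle = 49

I1  is:1  ro:2  ex:8  wr:9
I2  is:2  ro:10  ex:11  wr:12  — RAW R3: wait I1 write@9
I3  is:10  ro:11  ex:17  wr:18  — struct: MUL busy until I1 writes@9
I4  is:13  ro:19  ex:20  wr:21  — struct: LSU busy until I2 writes@12, RAW R1: wait I3 write@18
I5  is:22  ro:23  ex:29  wr:30  — WAW R4: wait I4 write@21
I6  is:23  ro:31  ex:32  wr:33  — RAW R4: wait I5 write@30
I7  is:31  ro:34  ex:40  wr:41  — struct: MUL busy until I5 writes@30, RAW R3: wait I6 write@33
I8  is:42  ro:43  ex:49  wr:50  — struct: MUL busy until I7 writes@41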